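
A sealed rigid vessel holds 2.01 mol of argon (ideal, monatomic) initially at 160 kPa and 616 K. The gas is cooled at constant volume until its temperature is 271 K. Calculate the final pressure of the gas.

70.4 kPa

V₁ = nRT₁/P₁ = 2.01×8.314×616/160 = 64.3 L.
Isochoric: V stays 64.3 L; P/T = const ⇒ T₂ = 271 K, P₂ = 70.4 kPa.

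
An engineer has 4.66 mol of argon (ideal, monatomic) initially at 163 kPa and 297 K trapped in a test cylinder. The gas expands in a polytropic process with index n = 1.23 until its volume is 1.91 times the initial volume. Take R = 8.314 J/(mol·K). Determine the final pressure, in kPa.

73.5 kPa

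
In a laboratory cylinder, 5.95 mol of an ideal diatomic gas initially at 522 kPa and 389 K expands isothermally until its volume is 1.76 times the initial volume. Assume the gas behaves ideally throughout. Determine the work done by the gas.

10900 J

V₁ = nRT₁/P₁ = 5.95×8.314×389/522 = 36.9 L.
Isothermal: T stays 389 K; PV = const ⇒ V₂ = 64.9 L, P₂ = 297 kPa.
W = nRT ln(V₂/V₁) = 5.95×8.314×389×ln(1.76) = 10900 J.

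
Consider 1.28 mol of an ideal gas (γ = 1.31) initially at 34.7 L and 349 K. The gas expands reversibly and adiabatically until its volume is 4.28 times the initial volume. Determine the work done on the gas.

-4350 J

P₁ = nRT₁/V₁ = 1.28×8.314×349/34.7 = 107 kPa.
Adiabatic: TV^(γ−1) = const ⇒ T₂ = 349×(0.234)^0.310 = 222 K; PV^γ = const ⇒ P₂ = 15.9 kPa.
ΔU = nCvΔT = 1.28×26.8×(222−349) = -4350 J.
Q = 0 for an adiabatic process, so W = −ΔU = 4350 J.
Work done on the gas = −W_by = -4350 J.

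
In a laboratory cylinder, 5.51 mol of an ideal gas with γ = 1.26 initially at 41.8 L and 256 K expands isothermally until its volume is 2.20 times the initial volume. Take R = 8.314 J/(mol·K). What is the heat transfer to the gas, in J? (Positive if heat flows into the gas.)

P₁ = nRT₁/V₁ = 5.51×8.314×256/41.8 = 281 kPa.
Isothermal: T stays 256 K; PV = const ⇒ V₂ = 92.0 L, P₂ = 128 kPa.
ΔU = 0 (ideal gas, T constant).
W = nRT ln(V₂/V₁) = 5.51×8.314×256×ln(2.20) = 9250 J.
Q = ΔU + W = 9250 J.

9250 J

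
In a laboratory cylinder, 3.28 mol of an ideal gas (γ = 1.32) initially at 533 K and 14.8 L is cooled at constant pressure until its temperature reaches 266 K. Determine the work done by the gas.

-7280 J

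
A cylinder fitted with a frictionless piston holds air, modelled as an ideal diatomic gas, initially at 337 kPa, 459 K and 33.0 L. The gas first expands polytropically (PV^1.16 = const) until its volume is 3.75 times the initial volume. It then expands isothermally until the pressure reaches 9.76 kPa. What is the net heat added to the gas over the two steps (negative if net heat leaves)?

n = P₁V₁/(RT₁) = 337×33.0/(8.314×459) = 2.91 mol.
Step 1 — Polytropic n=1.16: T₂ = T₁(V₁/V₂)^(n−1) = 459×(0.267)^0.16 = 372 K; P₂ = P₁(V₁/V₂)^n = 72.7 kPa.
W = (P₁V₁−P₂V₂)/(n−1) = (337×33.0−72.7×124)/0.16 = 13200 J.
ΔU = nCvΔT = 2.91×20.8×(372−459) = -5300 J.
Q = ΔU + W = 7950 J.
State after step 1: P = 72.7 kPa, V = 124 L, T = 372 K.
Step 2 — Isothermal: T stays 372 K; PV = const ⇒ V₂ = 922 L, P₂ = 9.76 kPa.
ΔU = 0 (ideal gas, T constant).
W = nRT ln(V₂/V₁) = 2.91×8.314×372×ln(7.45) = 18100 J.
Q = ΔU + W = 18100 J.
Net over both steps: W = 31300 J, Q = 26000 J, ΔU = -5300 J.

26000 J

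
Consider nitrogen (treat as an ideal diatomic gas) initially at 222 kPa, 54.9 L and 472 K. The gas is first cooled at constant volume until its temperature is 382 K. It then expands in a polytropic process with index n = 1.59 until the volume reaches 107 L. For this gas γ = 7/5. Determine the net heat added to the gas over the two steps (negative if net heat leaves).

n = P₁V₁/(RT₁) = 222×54.9/(8.314×472) = 3.11 mol.
Step 1 — Isochoric: V stays 54.9 L; P/T = const ⇒ T₂ = 382 K, P₂ = 180 kPa.
W = 0 (no volume change).
ΔU = nCvΔT = 3.11×20.8×(382−472) = -5810 J.
Q = ΔU = -5810 J.
State after step 1: P = 180 kPa, V = 54.9 L, T = 382 K.
Step 2 — Polytropic n=1.59: T₂ = T₁(V₁/V₂)^(n−1) = 382×(0.513)^0.59 = 258 K; P₂ = P₁(V₁/V₂)^n = 62.2 kPa.
W = (P₁V₁−P₂V₂)/(n−1) = (180×54.9−62.2×107)/0.59 = 5440 J.
ΔU = nCvΔT = 3.11×20.8×(258−382) = -8030 J.
Q = ΔU + W = -2580 J.
Net over both steps: W = 5440 J, Q = -8390 J, ΔU = -13800 J.

-8390 J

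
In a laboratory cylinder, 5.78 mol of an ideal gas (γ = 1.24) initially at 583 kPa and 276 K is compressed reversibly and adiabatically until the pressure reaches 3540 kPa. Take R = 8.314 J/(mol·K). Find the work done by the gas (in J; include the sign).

V₁ = nRT₁/P₁ = 5.78×8.314×276/583 = 22.7 L.
Adiabatic: T₂/T₁ = (P₂/P₁)^((γ−1)/γ) ⇒ T₂ = 276×(6.07)^0.194 = 391 K; V₂ = 5.31 L.
ΔU = nCvΔT = 5.78×34.6×(391−276) = 23100 J.
Q = 0 for an adiabatic process, so W = −ΔU = -23100 J.

-23100 J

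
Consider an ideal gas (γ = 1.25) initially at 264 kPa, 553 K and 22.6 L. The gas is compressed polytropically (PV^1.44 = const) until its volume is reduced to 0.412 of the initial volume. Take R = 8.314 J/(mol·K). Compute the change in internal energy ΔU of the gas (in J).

11400 J

n = P₁V₁/(RT₁) = 264×22.6/(8.314×553) = 1.30 mol.
Polytropic n=1.44: T₂ = T₁(V₁/V₂)^(n−1) = 553×(2.43)^0.44 = 817 K; P₂ = P₁(V₁/V₂)^n = 947 kPa.
For an ideal gas ΔU = nCvΔT with Cv = R/(γ−1) = 33.3 J/(mol·K).
ΔU = 1.30×33.3×(817−553) = 11400 J.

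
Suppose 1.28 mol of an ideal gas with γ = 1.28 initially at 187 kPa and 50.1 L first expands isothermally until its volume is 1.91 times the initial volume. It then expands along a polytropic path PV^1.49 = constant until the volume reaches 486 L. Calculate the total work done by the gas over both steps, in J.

T₁ = P₁V₁/(nR) = 187×50.1/(1.28×8.314) = 880 K.
Step 1 — Isothermal: T stays 880 K; PV = const ⇒ V₂ = 95.7 L, P₂ = 97.9 kPa.
ΔU = 0 (ideal gas, T constant).
W = nRT ln(V₂/V₁) = 1.28×8.314×880×ln(1.91) = 6060 J.
Q = ΔU + W = 6060 J.
State after step 1: P = 97.9 kPa, V = 95.7 L, T = 880 K.
Step 2 — Polytropic n=1.49: T₂ = T₁(V₁/V₂)^(n−1) = 880×(0.197)^0.49 = 397 K; P₂ = P₁(V₁/V₂)^n = 8.69 kPa.
W = (P₁V₁−P₂V₂)/(n−1) = (97.9×95.7−8.69×486)/0.49 = 10500 J.
ΔU = nCvΔT = 1.28×29.7×(397−880) = -18400 J.
Q = ΔU + W = -7870 J.
Net over both steps: W = 16600 J, Q = -1810 J, ΔU = -18400 J.

16600 J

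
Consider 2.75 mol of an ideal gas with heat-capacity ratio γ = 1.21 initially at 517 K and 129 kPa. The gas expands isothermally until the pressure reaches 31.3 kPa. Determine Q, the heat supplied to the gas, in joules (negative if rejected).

16700 J

V₁ = nRT₁/P₁ = 2.75×8.314×517/129 = 91.6 L.
Isothermal: T stays 517 K; PV = const ⇒ V₂ = 378 L, P₂ = 31.3 kPa.
ΔU = 0 (ideal gas, T constant).
W = nRT ln(V₂/V₁) = 2.75×8.314×517×ln(4.12) = 16700 J.
Q = ΔU + W = 16700 J.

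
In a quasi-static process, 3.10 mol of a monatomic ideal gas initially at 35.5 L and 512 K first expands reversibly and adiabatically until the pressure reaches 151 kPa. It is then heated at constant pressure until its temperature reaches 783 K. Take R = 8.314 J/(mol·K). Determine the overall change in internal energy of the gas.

10500 J

P₁ = nRT₁/V₁ = 3.10×8.314×512/35.5 = 372 kPa.
Step 1 — Adiabatic: T₂/T₁ = (P₂/P₁)^((γ−1)/γ) ⇒ T₂ = 512×(0.406)^0.400 = 357 K; V₂ = 60.9 L.
ΔU = nCvΔT = 3.10×12.5×(357−512) = -5990 J.
Q = 0 for an adiabatic process, so W = −ΔU = 5990 J.
State after step 1: P = 151 kPa, V = 60.9 L, T = 357 K.
Step 2 — Isobaric: P stays 151 kPa; V/T = const ⇒ T₂ = 783 K, V₂ = 134 L.
W = PΔV = 151×(134−60.9) kPa·L = 11000 J.
ΔU = nCvΔT = 3.10×12.5×(783−357) = 16500 J.
Q = ΔU + W = nCpΔT = 27400 J.
Net over both steps: W = 17000 J, Q = 27400 J, ΔU = 10500 J.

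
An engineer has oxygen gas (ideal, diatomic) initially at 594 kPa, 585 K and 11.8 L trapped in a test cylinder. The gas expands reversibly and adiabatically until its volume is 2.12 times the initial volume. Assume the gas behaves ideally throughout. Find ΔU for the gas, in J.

-4550 J

n = P₁V₁/(RT₁) = 594×11.8/(8.314×585) = 1.44 mol.
Adiabatic: TV^(γ−1) = const ⇒ T₂ = 585×(0.472)^0.400 = 433 K; PV^γ = const ⇒ P₂ = 207 kPa.
For an ideal gas ΔU = nCvΔT with Cv = (5/2)R = 20.8 J/(mol·K).
ΔU = 1.44×20.8×(433−585) = -4550 J.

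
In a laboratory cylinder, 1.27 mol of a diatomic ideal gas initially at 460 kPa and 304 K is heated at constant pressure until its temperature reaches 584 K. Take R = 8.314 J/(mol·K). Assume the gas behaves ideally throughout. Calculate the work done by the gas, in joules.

V₁ = nRT₁/P₁ = 1.27×8.314×304/460 = 6.98 L.
Isobaric: P stays 460 kPa; V/T = const ⇒ T₂ = 584 K, V₂ = 13.4 L.
W = PΔV = 460×(13.4−6.98) kPa·L = 2960 J.

2960 J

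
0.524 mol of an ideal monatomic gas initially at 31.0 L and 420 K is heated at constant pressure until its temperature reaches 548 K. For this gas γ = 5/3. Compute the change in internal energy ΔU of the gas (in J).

836 J

P₁ = nRT₁/V₁ = 0.524×8.314×420/31.0 = 59.0 kPa.
Isobaric: P stays 59.0 kPa; V/T = const ⇒ T₂ = 548 K, V₂ = 40.4 L.
For an ideal gas ΔU = nCvΔT with Cv = (3/2)R = 12.5 J/(mol·K).
ΔU = 0.524×12.5×(548−420) = 836 J.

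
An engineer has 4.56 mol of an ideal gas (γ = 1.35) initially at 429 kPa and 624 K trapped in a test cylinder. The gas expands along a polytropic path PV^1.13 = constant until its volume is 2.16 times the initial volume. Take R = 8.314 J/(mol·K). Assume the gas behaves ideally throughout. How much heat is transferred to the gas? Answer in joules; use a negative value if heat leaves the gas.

10900 J

V₁ = nRT₁/P₁ = 4.56×8.314×624/429 = 55.1 L.
Polytropic n=1.13: T₂ = T₁(V₁/V₂)^(n−1) = 624×(0.463)^0.13 = 565 K; P₂ = P₁(V₁/V₂)^n = 180 kPa.
W = (P₁V₁−P₂V₂)/(n−1) = (429×55.1−180×119)/0.13 = 17300 J.
ΔU = nCvΔT = 4.56×23.8×(565−624) = -6440 J.
Q = ΔU + W = 10900 J.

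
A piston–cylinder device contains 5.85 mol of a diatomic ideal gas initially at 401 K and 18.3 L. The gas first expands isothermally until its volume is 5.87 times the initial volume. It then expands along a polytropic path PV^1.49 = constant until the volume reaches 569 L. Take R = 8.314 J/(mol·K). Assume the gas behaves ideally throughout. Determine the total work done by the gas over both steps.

P₁ = nRT₁/V₁ = 5.85×8.314×401/18.3 = 1070 kPa.
Step 1 — Isothermal: T stays 401 K; PV = const ⇒ V₂ = 107 L, P₂ = 182 kPa.
ΔU = 0 (ideal gas, T constant).
W = nRT ln(V₂/V₁) = 5.85×8.314×401×ln(5.87) = 34500 J.
Q = ΔU + W = 34500 J.
State after step 1: P = 182 kPa, V = 107 L, T = 401 K.
Step 2 — Polytropic n=1.49: T₂ = T₁(V₁/V₂)^(n−1) = 401×(0.189)^0.49 = 177 K; P₂ = P₁(V₁/V₂)^n = 15.1 kPa.
W = (P₁V₁−P₂V₂)/(n−1) = (182×107−15.1×569)/0.49 = 22200 J.
ΔU = nCvΔT = 5.85×20.8×(177−401) = -27200 J.
Q = ΔU + W = -5000 J.
Net over both steps: W = 56700 J, Q = 29500 J, ΔU = -27200 J.

56700 J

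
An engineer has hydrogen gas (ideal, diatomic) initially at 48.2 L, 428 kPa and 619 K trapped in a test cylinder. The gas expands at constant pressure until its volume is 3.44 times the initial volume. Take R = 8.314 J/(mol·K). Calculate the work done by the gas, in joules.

50300 J

n = P₁V₁/(RT₁) = 428×48.2/(8.314×619) = 4.01 mol.
Isobaric: P stays 428 kPa; V/T = const ⇒ T₂ = 2130 K, V₂ = 166 L.
W = PΔV = 428×(166−48.2) kPa·L = 50300 J.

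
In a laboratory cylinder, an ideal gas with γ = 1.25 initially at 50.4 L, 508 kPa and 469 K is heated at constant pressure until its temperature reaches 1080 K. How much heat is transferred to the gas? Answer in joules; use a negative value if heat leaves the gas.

n = P₁V₁/(RT₁) = 508×50.4/(8.314×469) = 6.57 mol.
Isobaric: P stays 508 kPa; V/T = const ⇒ T₂ = 1080 K, V₂ = 116 L.
W = PΔV = 508×(116−50.4) kPa·L = 33400 J.
ΔU = nCvΔT = 6.57×33.3×(1080−469) = 133000 J.
Q = ΔU + W = nCpΔT = 167000 J.

167000 J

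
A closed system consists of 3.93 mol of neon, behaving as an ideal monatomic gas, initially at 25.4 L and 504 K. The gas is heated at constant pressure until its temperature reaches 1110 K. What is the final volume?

55.9 L

P₁ = nRT₁/V₁ = 3.93×8.314×504/25.4 = 648 kPa.
Isobaric: P stays 648 kPa; V/T = const ⇒ T₂ = 1110 K, V₂ = 55.9 L.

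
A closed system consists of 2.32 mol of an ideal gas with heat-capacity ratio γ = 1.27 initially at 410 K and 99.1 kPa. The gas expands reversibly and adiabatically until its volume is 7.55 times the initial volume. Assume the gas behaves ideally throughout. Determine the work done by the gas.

12300 J

V₁ = nRT₁/P₁ = 2.32×8.314×410/99.1 = 79.8 L.
Adiabatic: TV^(γ−1) = const ⇒ T₂ = 410×(0.132)^0.270 = 238 K; PV^γ = const ⇒ P₂ = 7.60 kPa.
ΔU = nCvΔT = 2.32×30.8×(238−410) = -12300 J.
Q = 0 for an adiabatic process, so W = −ΔU = 12300 J.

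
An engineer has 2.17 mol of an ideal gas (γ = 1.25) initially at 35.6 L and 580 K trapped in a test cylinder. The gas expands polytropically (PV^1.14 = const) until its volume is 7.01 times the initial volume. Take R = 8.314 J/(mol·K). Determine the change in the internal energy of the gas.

P₁ = nRT₁/V₁ = 2.17×8.314×580/35.6 = 294 kPa.
Polytropic n=1.14: T₂ = T₁(V₁/V₂)^(n−1) = 580×(0.143)^0.14 = 442 K; P₂ = P₁(V₁/V₂)^n = 31.9 kPa.
For an ideal gas ΔU = nCvΔT with Cv = R/(γ−1) = 33.3 J/(mol·K).
ΔU = 2.17×33.3×(442−580) = -9990 J.

-9990 J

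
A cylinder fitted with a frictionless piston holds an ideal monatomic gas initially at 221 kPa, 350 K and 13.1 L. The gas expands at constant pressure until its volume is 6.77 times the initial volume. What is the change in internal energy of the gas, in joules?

25100 J

n = P₁V₁/(RT₁) = 221×13.1/(8.314×350) = 0.995 mol.
Isobaric: P stays 221 kPa; V/T = const ⇒ T₂ = 2370 K, V₂ = 88.7 L.
For an ideal gas ΔU = nCvΔT with Cv = (3/2)R = 12.5 J/(mol·K).
ΔU = 0.995×12.5×(2370−350) = 25100 J.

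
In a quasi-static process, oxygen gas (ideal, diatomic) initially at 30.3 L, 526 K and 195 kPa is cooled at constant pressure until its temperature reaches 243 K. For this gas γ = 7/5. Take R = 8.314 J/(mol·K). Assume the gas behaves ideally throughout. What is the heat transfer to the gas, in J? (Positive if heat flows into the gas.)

n = P₁V₁/(RT₁) = 195×30.3/(8.314×526) = 1.35 mol.
Isobaric: P stays 195 kPa; V/T = const ⇒ T₂ = 243 K, V₂ = 14.0 L.
W = PΔV = 195×(14.0−30.3) kPa·L = -3180 J.
ΔU = nCvΔT = 1.35×20.8×(243−526) = -7950 J.
Q = ΔU + W = nCpΔT = -11100 J.

-11100 J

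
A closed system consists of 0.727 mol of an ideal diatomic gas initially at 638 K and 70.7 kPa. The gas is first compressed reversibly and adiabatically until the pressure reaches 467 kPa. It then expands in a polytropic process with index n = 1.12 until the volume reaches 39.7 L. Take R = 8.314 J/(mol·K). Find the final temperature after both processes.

967 K

V₁ = nRT₁/P₁ = 0.727×8.314×638/70.7 = 54.5 L.
Step 1 — Adiabatic: T₂/T₁ = (P₂/P₁)^((γ−1)/γ) ⇒ T₂ = 638×(6.61)^0.286 = 1090 K; V₂ = 14.2 L.
ΔU = nCvΔT = 0.727×20.8×(1090−638) = 6890 J.
Q = 0 for an adiabatic process, so W = −ΔU = -6890 J.
State after step 1: P = 467 kPa, V = 14.2 L, T = 1090 K.
Step 2 — Polytropic n=1.12: T₂ = T₁(V₁/V₂)^(n−1) = 1090×(0.357)^0.12 = 967 K; P₂ = P₁(V₁/V₂)^n = 147 kPa.
W = (P₁V₁−P₂V₂)/(n−1) = (467×14.2−147×39.7)/0.12 = 6410 J.
ΔU = nCvΔT = 0.727×20.8×(967−1090) = -1920 J.
Q = ΔU + W = 4490 J.
Net over both steps: W = -480 J, Q = 4490 J, ΔU = 4970 J.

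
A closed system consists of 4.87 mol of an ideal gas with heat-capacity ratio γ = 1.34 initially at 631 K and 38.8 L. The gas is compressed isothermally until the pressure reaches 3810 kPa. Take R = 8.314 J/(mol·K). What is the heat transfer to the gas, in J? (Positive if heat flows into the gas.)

-44800 J

P₁ = nRT₁/V₁ = 4.87×8.314×631/38.8 = 658 kPa.
Isothermal: T stays 631 K; PV = const ⇒ V₂ = 6.71 L, P₂ = 3810 kPa.
ΔU = 0 (ideal gas, T constant).
W = nRT ln(V₂/V₁) = 4.87×8.314×631×ln(0.173) = -44800 J.
Q = ΔU + W = -44800 J.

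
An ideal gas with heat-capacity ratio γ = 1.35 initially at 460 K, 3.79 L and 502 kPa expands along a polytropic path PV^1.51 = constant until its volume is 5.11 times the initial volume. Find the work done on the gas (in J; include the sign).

-2110 J

n = P₁V₁/(RT₁) = 502×3.79/(8.314×460) = 0.497 mol.
Polytropic n=1.51: T₂ = T₁(V₁/V₂)^(n−1) = 460×(0.196)^0.51 = 200 K; P₂ = P₁(V₁/V₂)^n = 42.8 kPa.
W = (P₁V₁−P₂V₂)/(n−1) = (502×3.79−42.8×19.4)/0.51 = 2110 J.
Work done on the gas = −W_by = -2110 J.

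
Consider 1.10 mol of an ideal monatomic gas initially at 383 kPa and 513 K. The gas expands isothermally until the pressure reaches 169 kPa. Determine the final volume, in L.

27.8 L

V₁ = nRT₁/P₁ = 1.10×8.314×513/383 = 12.2 L.
Isothermal: T stays 513 K; PV = const ⇒ V₂ = 27.8 L, P₂ = 169 kPa.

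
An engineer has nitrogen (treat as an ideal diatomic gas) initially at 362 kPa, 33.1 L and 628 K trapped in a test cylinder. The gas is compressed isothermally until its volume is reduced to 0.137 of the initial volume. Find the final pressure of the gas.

2640 kPa

Isothermal: T stays 628 K; PV = const ⇒ V₂ = 4.53 L, P₂ = 2640 kPa.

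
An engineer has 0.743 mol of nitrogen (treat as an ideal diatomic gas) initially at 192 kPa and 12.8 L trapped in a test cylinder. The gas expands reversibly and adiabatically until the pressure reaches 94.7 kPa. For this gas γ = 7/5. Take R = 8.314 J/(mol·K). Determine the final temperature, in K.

T₁ = P₁V₁/(nR) = 192×12.8/(0.743×8.314) = 398 K.
Adiabatic: T₂/T₁ = (P₂/P₁)^((γ−1)/γ) ⇒ T₂ = 398×(0.493)^0.286 = 325 K; V₂ = 21.2 L.

325 K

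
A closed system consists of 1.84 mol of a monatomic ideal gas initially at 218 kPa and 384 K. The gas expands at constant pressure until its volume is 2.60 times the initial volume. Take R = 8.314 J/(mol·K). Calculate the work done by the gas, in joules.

9400 J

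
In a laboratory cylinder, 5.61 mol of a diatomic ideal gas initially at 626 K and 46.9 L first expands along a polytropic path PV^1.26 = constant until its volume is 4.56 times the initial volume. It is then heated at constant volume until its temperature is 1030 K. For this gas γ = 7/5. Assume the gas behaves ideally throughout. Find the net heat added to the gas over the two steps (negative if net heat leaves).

P₁ = nRT₁/V₁ = 5.61×8.314×626/46.9 = 623 kPa.
Step 1 — Polytropic n=1.26: T₂ = T₁(V₁/V₂)^(n−1) = 626×(0.219)^0.26 = 422 K; P₂ = P₁(V₁/V₂)^n = 92.0 kPa.
W = (P₁V₁−P₂V₂)/(n−1) = (623×46.9−92.0×214)/0.26 = 36600 J.
ΔU = nCvΔT = 5.61×20.8×(422−626) = -23800 J.
Q = ΔU + W = 12800 J.
State after step 1: P = 92.0 kPa, V = 214 L, T = 422 K.
Step 2 — Isochoric: V stays 214 L; P/T = const ⇒ T₂ = 1030 K, P₂ = 225 kPa.
W = 0 (no volume change).
ΔU = nCvΔT = 5.61×20.8×(1030−422) = 70900 J.
Q = ΔU = 70900 J.
Net over both steps: W = 36600 J, Q = 83700 J, ΔU = 47100 J.

83700 J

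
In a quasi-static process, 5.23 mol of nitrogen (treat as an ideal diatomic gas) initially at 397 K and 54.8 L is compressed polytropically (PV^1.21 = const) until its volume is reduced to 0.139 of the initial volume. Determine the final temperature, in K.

601 K

P₁ = nRT₁/V₁ = 5.23×8.314×397/54.8 = 315 kPa.
Polytropic n=1.21: T₂ = T₁(V₁/V₂)^(n−1) = 397×(7.19)^0.21 = 601 K; P₂ = P₁(V₁/V₂)^n = 3430 kPa.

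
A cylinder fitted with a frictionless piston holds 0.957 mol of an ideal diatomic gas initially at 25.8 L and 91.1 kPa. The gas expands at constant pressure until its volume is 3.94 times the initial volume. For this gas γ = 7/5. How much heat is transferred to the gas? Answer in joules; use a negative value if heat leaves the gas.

T₁ = P₁V₁/(nR) = 91.1×25.8/(0.957×8.314) = 295 K.
Isobaric: P stays 91.1 kPa; V/T = const ⇒ T₂ = 1160 K, V₂ = 102 L.
W = PΔV = 91.1×(102−25.8) kPa·L = 6910 J.
ΔU = nCvΔT = 0.957×20.8×(1160−295) = 17300 J.
Q = ΔU + W = nCpΔT = 24200 J.

24200 J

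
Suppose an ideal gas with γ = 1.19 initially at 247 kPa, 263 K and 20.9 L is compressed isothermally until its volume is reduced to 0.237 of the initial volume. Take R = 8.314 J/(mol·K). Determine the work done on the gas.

7430 J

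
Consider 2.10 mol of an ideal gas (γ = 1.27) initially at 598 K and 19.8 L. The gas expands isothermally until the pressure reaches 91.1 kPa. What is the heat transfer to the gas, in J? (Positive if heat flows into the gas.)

P₁ = nRT₁/V₁ = 2.10×8.314×598/19.8 = 527 kPa.
Isothermal: T stays 598 K; PV = const ⇒ V₂ = 115 L, P₂ = 91.1 kPa.
ΔU = 0 (ideal gas, T constant).
W = nRT ln(V₂/V₁) = 2.10×8.314×598×ln(5.79) = 18300 J.
Q = ΔU + W = 18300 J.

18300 J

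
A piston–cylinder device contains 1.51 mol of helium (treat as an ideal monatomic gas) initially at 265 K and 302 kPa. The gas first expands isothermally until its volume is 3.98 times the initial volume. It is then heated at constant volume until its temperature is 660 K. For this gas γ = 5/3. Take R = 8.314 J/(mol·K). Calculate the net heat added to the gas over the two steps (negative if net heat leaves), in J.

12000 J

V₁ = nRT₁/P₁ = 1.51×8.314×265/302 = 11.0 L.
Step 1 — Isothermal: T stays 265 K; PV = const ⇒ V₂ = 43.8 L, P₂ = 75.9 kPa.
ΔU = 0 (ideal gas, T constant).
W = nRT ln(V₂/V₁) = 1.51×8.314×265×ln(3.98) = 4600 J.
Q = ΔU + W = 4600 J.
State after step 1: P = 75.9 kPa, V = 43.8 L, T = 265 K.
Step 2 — Isochoric: V stays 43.8 L; P/T = const ⇒ T₂ = 660 K, P₂ = 189 kPa.
W = 0 (no volume change).
ΔU = nCvΔT = 1.51×12.5×(660−265) = 7440 J.
Q = ΔU = 7440 J.
Net over both steps: W = 4600 J, Q = 12000 J, ΔU = 7440 J.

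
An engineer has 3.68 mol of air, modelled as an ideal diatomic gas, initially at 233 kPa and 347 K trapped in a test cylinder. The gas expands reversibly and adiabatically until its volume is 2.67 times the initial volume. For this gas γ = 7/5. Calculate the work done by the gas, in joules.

V₁ = nRT₁/P₁ = 3.68×8.314×347/233 = 45.6 L.
Adiabatic: TV^(γ−1) = const ⇒ T₂ = 347×(0.375)^0.400 = 234 K; PV^γ = const ⇒ P₂ = 58.9 kPa.
ΔU = nCvΔT = 3.68×20.8×(234−347) = -8620 J.
Q = 0 for an adiabatic process, so W = −ΔU = 8620 J.

8620 J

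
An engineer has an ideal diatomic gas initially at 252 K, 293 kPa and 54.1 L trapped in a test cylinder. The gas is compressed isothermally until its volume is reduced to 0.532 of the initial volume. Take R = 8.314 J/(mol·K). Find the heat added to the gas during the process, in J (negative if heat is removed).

n = P₁V₁/(RT₁) = 293×54.1/(8.314×252) = 7.57 mol.
Isothermal: T stays 252 K; PV = const ⇒ V₂ = 28.8 L, P₂ = 551 kPa.
ΔU = 0 (ideal gas, T constant).
W = nRT ln(V₂/V₁) = 7.57×8.314×252×ln(0.532) = -10000 J.
Q = ΔU + W = -10000 J.

-10000 J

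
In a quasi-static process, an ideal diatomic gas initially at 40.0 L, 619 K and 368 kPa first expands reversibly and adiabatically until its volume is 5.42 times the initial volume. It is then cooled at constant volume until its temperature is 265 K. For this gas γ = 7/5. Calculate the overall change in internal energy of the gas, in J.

-21000 J

n = P₁V₁/(RT₁) = 368×40.0/(8.314×619) = 2.86 mol.
Step 1 — Adiabatic: TV^(γ−1) = const ⇒ T₂ = 619×(0.185)^0.400 = 315 K; PV^γ = const ⇒ P₂ = 34.5 kPa.
ΔU = nCvΔT = 2.86×20.8×(315−619) = -18100 J.
Q = 0 for an adiabatic process, so W = −ΔU = 18100 J.
State after step 1: P = 34.5 kPa, V = 217 L, T = 315 K.
Step 2 — Isochoric: V stays 217 L; P/T = const ⇒ T₂ = 265 K, P₂ = 29.1 kPa.
W = 0 (no volume change).
ΔU = nCvΔT = 2.86×20.8×(265−315) = -2960 J.
Q = ΔU = -2960 J.
Net over both steps: W = 18100 J, Q = -2960 J, ΔU = -21000 J.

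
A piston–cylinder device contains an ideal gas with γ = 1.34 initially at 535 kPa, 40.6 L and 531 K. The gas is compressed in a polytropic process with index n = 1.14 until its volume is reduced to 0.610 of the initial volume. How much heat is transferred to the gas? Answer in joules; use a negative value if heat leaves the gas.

-6540 J

n = P₁V₁/(RT₁) = 535×40.6/(8.314×531) = 4.92 mol.
Polytropic n=1.14: T₂ = T₁(V₁/V₂)^(n−1) = 531×(1.64)^0.14 = 569 K; P₂ = P₁(V₁/V₂)^n = 940 kPa.
W = (P₁V₁−P₂V₂)/(n−1) = (535×40.6−940×24.8)/0.14 = -11100 J.
ΔU = nCvΔT = 4.92×24.5×(569−531) = 4580 J.
Q = ΔU + W = -6540 J.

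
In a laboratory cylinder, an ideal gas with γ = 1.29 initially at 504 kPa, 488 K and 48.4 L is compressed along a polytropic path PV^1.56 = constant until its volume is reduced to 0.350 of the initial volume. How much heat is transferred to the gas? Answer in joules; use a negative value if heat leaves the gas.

32500 J

n = P₁V₁/(RT₁) = 504×48.4/(8.314×488) = 6.01 mol.
Polytropic n=1.56: T₂ = T₁(V₁/V₂)^(n−1) = 488×(2.86)^0.56 = 878 K; P₂ = P₁(V₁/V₂)^n = 2590 kPa.
W = (P₁V₁−P₂V₂)/(n−1) = (504×48.4−2590×16.9)/0.56 = -34900 J.
ΔU = nCvΔT = 6.01×28.7×(878−488) = 67300 J.
Q = ΔU + W = 32500 J.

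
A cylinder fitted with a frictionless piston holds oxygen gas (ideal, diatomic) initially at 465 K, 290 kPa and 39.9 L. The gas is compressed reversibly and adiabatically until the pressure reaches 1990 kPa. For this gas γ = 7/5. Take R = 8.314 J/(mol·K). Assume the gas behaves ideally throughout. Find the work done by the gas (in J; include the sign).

-21200 J

n = P₁V₁/(RT₁) = 290×39.9/(8.314×465) = 2.99 mol.
Adiabatic: T₂/T₁ = (P₂/P₁)^((γ−1)/γ) ⇒ T₂ = 465×(6.86)^0.286 = 806 K; V₂ = 10.1 L.
ΔU = nCvΔT = 2.99×20.8×(806−465) = 21200 J.
Q = 0 for an adiabatic process, so W = −ΔU = -21200 J.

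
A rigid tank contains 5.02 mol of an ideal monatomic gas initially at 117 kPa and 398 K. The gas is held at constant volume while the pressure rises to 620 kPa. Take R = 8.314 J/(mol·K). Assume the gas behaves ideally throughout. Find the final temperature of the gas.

2110 K

V₁ = nRT₁/P₁ = 5.02×8.314×398/117 = 142 L.
Isochoric: V stays 142 L; P/T = const ⇒ T₂ = 2110 K, P₂ = 620 kPa.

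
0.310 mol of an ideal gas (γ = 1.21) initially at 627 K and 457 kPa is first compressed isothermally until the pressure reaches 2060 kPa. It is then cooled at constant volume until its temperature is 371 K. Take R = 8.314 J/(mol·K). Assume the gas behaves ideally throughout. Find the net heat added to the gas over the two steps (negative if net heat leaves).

V₁ = nRT₁/P₁ = 0.310×8.314×627/457 = 3.54 L.
Step 1 — Isothermal: T stays 627 K; PV = const ⇒ V₂ = 0.784 L, P₂ = 2060 kPa.
ΔU = 0 (ideal gas, T constant).
W = nRT ln(V₂/V₁) = 0.310×8.314×627×ln(0.222) = -2430 J.
Q = ΔU + W = -2430 J.
State after step 1: P = 2060 kPa, V = 0.784 L, T = 627 K.
Step 2 — Isochoric: V stays 0.784 L; P/T = const ⇒ T₂ = 371 K, P₂ = 1220 kPa.
W = 0 (no volume change).
ΔU = nCvΔT = 0.310×39.6×(371−627) = -3140 J.
Q = ΔU = -3140 J.
Net over both steps: W = -2430 J, Q = -5580 J, ΔU = -3140 J.

-5580 J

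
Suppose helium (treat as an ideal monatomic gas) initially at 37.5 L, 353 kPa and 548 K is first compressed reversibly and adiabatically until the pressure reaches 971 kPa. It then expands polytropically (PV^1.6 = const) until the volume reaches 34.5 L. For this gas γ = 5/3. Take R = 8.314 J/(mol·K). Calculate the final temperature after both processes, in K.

600 K

n = P₁V₁/(RT₁) = 353×37.5/(8.314×548) = 2.91 mol.
Step 1 — Adiabatic: T₂/T₁ = (P₂/P₁)^((γ−1)/γ) ⇒ T₂ = 548×(2.75)^0.400 = 821 K; V₂ = 20.4 L.
ΔU = nCvΔT = 2.91×12.5×(821−548) = 9910 J.
Q = 0 for an adiabatic process, so W = −ΔU = -9910 J.
State after step 1: P = 971 kPa, V = 20.4 L, T = 821 K.
Step 2 — Polytropic n=1.6: T₂ = T₁(V₁/V₂)^(n−1) = 821×(0.592)^0.60 = 600 K; P₂ = P₁(V₁/V₂)^n = 420 kPa.
W = (P₁V₁−P₂V₂)/(n−1) = (971×20.4−420×34.5)/0.60 = 8920 J.
ΔU = nCvΔT = 2.91×12.5×(600−821) = -8030 J.
Q = ΔU + W = 892 J.
Net over both steps: W = -989 J, Q = 892 J, ΔU = 1880 J.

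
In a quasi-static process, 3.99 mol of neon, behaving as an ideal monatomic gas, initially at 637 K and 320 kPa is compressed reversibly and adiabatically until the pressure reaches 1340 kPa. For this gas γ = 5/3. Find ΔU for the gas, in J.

24500 J

V₁ = nRT₁/P₁ = 3.99×8.314×637/320 = 66.0 L.
Adiabatic: T₂/T₁ = (P₂/P₁)^((γ−1)/γ) ⇒ T₂ = 637×(4.19)^0.400 = 1130 K; V₂ = 28.0 L.
For an ideal gas ΔU = nCvΔT with Cv = (3/2)R = 12.5 J/(mol·K).
ΔU = 3.99×12.5×(1130−637) = 24500 J.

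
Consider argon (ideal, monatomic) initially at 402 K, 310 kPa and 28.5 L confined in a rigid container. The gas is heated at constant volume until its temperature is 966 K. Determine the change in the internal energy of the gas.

18600 J

n = P₁V₁/(RT₁) = 310×28.5/(8.314×402) = 2.64 mol.
Isochoric: V stays 28.5 L; P/T = const ⇒ T₂ = 966 K, P₂ = 745 kPa.
For an ideal gas ΔU = nCvΔT with Cv = (3/2)R = 12.5 J/(mol·K).
ΔU = 2.64×12.5×(966−402) = 18600 J.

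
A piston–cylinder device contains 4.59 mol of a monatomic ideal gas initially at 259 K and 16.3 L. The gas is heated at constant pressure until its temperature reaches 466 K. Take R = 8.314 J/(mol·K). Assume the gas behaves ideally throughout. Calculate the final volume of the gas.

29.3 L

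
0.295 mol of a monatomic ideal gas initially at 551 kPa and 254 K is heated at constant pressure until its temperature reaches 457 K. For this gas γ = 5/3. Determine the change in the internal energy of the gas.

V₁ = nRT₁/P₁ = 0.295×8.314×254/551 = 1.13 L.
Isobaric: P stays 551 kPa; V/T = const ⇒ T₂ = 457 K, V₂ = 2.03 L.
For an ideal gas ΔU = nCvΔT with Cv = (3/2)R = 12.5 J/(mol·K).
ΔU = 0.295×12.5×(457−254) = 747 J.

747 J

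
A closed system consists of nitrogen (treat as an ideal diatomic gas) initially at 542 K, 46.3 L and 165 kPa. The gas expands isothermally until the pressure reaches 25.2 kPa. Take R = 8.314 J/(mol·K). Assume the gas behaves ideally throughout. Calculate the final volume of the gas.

Isothermal: T stays 542 K; PV = const ⇒ V₂ = 303 L, P₂ = 25.2 kPa.

303 L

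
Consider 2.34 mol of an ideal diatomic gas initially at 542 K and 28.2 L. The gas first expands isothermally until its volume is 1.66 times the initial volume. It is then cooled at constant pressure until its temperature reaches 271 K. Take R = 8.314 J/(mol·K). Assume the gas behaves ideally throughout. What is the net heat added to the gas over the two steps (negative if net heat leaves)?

-13100 J

P₁ = nRT₁/V₁ = 2.34×8.314×542/28.2 = 374 kPa.
Step 1 — Isothermal: T stays 542 K; PV = const ⇒ V₂ = 46.8 L, P₂ = 225 kPa.
ΔU = 0 (ideal gas, T constant).
W = nRT ln(V₂/V₁) = 2.34×8.314×542×ln(1.66) = 5340 J.
Q = ΔU + W = 5340 J.
State after step 1: P = 225 kPa, V = 46.8 L, T = 542 K.
Step 2 — Isobaric: P stays 225 kPa; V/T = const ⇒ T₂ = 271 K, V₂ = 23.4 L.
W = PΔV = 225×(23.4−46.8) kPa·L = -5270 J.
ΔU = nCvΔT = 2.34×20.8×(271−542) = -13200 J.
Q = ΔU + W = nCpΔT = -18500 J.
Net over both steps: W = 71.9 J, Q = -13100 J, ΔU = -13200 J.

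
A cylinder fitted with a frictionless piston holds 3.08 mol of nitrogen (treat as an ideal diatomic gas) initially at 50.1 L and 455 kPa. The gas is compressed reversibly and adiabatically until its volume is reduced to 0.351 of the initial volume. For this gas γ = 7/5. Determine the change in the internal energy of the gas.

T₁ = P₁V₁/(nR) = 455×50.1/(3.08×8.314) = 890 K.
Adiabatic: TV^(γ−1) = const ⇒ T₂ = 890×(2.85)^0.400 = 1350 K; PV^γ = const ⇒ P₂ = 1970 kPa.
For an ideal gas ΔU = nCvΔT with Cv = (5/2)R = 20.8 J/(mol·K).
ΔU = 3.08×20.8×(1350−890) = 29600 J.

29600 J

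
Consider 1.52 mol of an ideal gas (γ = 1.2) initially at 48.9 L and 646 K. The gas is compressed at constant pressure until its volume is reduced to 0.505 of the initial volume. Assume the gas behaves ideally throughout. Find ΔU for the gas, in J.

P₁ = nRT₁/V₁ = 1.52×8.314×646/48.9 = 167 kPa.
Isobaric: P stays 167 kPa; V/T = const ⇒ T₂ = 326 K, V₂ = 24.7 L.
For an ideal gas ΔU = nCvΔT with Cv = R/(γ−1) = 41.6 J/(mol·K).
ΔU = 1.52×41.6×(326−646) = -20200 J.

-20200 J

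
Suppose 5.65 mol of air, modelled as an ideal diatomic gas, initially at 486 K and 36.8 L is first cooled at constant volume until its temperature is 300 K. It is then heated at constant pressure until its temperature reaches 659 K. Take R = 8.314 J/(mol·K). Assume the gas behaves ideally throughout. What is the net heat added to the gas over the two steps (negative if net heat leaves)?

P₁ = nRT₁/V₁ = 5.65×8.314×486/36.8 = 620 kPa.
Step 1 — Isochoric: V stays 36.8 L; P/T = const ⇒ T₂ = 300 K, P₂ = 383 kPa.
W = 0 (no volume change).
ΔU = nCvΔT = 5.65×20.8×(300−486) = -21800 J.
Q = ΔU = -21800 J.
State after step 1: P = 383 kPa, V = 36.8 L, T = 300 K.
Step 2 — Isobaric: P stays 383 kPa; V/T = const ⇒ T₂ = 659 K, V₂ = 80.8 L.
W = PΔV = 383×(80.8−36.8) kPa·L = 16900 J.
ΔU = nCvΔT = 5.65×20.8×(659−300) = 42200 J.
Q = ΔU + W = nCpΔT = 59000 J.
Net over both steps: W = 16900 J, Q = 37200 J, ΔU = 20300 J.

37200 J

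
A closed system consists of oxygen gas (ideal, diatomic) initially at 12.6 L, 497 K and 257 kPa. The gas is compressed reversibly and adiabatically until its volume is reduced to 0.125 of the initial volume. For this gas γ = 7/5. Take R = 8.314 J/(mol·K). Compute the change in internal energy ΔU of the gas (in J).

n = P₁V₁/(RT₁) = 257×12.6/(8.314×497) = 0.784 mol.
Adiabatic: TV^(γ−1) = const ⇒ T₂ = 497×(8.00)^0.400 = 1140 K; PV^γ = const ⇒ P₂ = 4720 kPa.
For an ideal gas ΔU = nCvΔT with Cv = (5/2)R = 20.8 J/(mol·K).
ΔU = 0.784×20.8×(1140−497) = 10500 J.

10500 J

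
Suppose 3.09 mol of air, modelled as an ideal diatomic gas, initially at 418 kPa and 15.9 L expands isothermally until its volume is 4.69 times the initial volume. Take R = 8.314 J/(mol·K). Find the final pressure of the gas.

T₁ = P₁V₁/(nR) = 418×15.9/(3.09×8.314) = 259 K.
Isothermal: T stays 259 K; PV = const ⇒ V₂ = 74.6 L, P₂ = 89.1 kPa.

89.1 kPa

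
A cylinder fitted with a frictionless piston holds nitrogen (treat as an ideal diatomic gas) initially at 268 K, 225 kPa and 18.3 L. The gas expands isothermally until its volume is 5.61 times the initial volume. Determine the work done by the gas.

7100 J

n = P₁V₁/(RT₁) = 225×18.3/(8.314×268) = 1.85 mol.
Isothermal: T stays 268 K; PV = const ⇒ V₂ = 103 L, P₂ = 40.1 kPa.
W = nRT ln(V₂/V₁) = 1.85×8.314×268×ln(5.61) = 7100 J.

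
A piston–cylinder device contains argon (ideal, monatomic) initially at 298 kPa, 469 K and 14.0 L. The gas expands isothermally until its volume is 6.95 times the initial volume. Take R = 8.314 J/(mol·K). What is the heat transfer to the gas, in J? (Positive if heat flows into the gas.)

8090 J

n = P₁V₁/(RT₁) = 298×14.0/(8.314×469) = 1.07 mol.
Isothermal: T stays 469 K; PV = const ⇒ V₂ = 97.3 L, P₂ = 42.9 kPa.
ΔU = 0 (ideal gas, T constant).
W = nRT ln(V₂/V₁) = 1.07×8.314×469×ln(6.95) = 8090 J.
Q = ΔU + W = 8090 J.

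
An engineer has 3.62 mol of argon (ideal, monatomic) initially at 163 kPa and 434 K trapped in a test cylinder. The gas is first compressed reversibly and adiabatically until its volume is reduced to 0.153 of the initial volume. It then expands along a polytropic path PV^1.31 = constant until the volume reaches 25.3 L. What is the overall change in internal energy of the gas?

35100 J

V₁ = nRT₁/P₁ = 3.62×8.314×434/163 = 80.1 L.
Step 1 — Adiabatic: TV^(γ−1) = const ⇒ T₂ = 434×(6.54)^0.667 = 1520 K; PV^γ = const ⇒ P₂ = 3720 kPa.
ΔU = nCvΔT = 3.62×12.5×(1520−434) = 48900 J.
Q = 0 for an adiabatic process, so W = −ΔU = -48900 J.
State after step 1: P = 3720 kPa, V = 12.3 L, T = 1520 K.
Step 2 — Polytropic n=1.31: T₂ = T₁(V₁/V₂)^(n−1) = 1520×(0.485)^0.31 = 1210 K; P₂ = P₁(V₁/V₂)^n = 1440 kPa.
W = (P₁V₁−P₂V₂)/(n−1) = (3720×12.3−1440×25.3)/0.31 = 29600 J.
ΔU = nCvΔT = 3.62×12.5×(1210−1520) = -13800 J.
Q = ΔU + W = 15900 J.
Net over both steps: W = -19300 J, Q = 15900 J, ΔU = 35100 J.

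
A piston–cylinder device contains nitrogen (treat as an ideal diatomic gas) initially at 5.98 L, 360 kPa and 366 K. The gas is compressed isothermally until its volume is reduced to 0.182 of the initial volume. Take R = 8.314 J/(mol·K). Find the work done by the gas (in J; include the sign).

-3670 J

n = P₁V₁/(RT₁) = 360×5.98/(8.314×366) = 0.707 mol.
Isothermal: T stays 366 K; PV = const ⇒ V₂ = 1.09 L, P₂ = 1980 kPa.
W = nRT ln(V₂/V₁) = 0.707×8.314×366×ln(0.182) = -3670 J.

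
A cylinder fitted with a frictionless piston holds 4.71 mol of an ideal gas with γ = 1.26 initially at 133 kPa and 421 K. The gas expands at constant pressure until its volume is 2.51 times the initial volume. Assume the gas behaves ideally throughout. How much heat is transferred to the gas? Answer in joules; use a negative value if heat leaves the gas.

V₁ = nRT₁/P₁ = 4.71×8.314×421/133 = 124 L.
Isobaric: P stays 133 kPa; V/T = const ⇒ T₂ = 1060 K, V₂ = 311 L.
W = PΔV = 133×(311−124) kPa·L = 24900 J.
ΔU = nCvΔT = 4.71×32.0×(1060−421) = 95700 J.
Q = ΔU + W = nCpΔT = 121000 J.

121000 J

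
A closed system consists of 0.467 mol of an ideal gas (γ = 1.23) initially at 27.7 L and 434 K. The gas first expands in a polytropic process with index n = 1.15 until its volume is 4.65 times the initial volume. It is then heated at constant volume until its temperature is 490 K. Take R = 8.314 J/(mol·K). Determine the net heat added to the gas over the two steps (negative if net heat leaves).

P₁ = nRT₁/V₁ = 0.467×8.314×434/27.7 = 60.8 kPa.
Step 1 — Polytropic n=1.15: T₂ = T₁(V₁/V₂)^(n−1) = 434×(0.215)^0.15 = 345 K; P₂ = P₁(V₁/V₂)^n = 10.4 kPa.
W = (P₁V₁−P₂V₂)/(n−1) = (60.8×27.7−10.4×129)/0.15 = 2310 J.
ΔU = nCvΔT = 0.467×36.1×(345−434) = -1510 J.
Q = ΔU + W = 804 J.
State after step 1: P = 10.4 kPa, V = 129 L, T = 345 K.
Step 2 — Isochoric: V stays 129 L; P/T = const ⇒ T₂ = 490 K, P₂ = 14.8 kPa.
W = 0 (no volume change).
ΔU = nCvΔT = 0.467×36.1×(490−345) = 2450 J.
Q = ΔU = 2450 J.
Net over both steps: W = 2310 J, Q = 3260 J, ΔU = 945 J.

3260 J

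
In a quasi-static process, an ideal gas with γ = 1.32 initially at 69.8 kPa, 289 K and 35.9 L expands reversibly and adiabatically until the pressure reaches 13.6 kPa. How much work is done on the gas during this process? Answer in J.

n = P₁V₁/(RT₁) = 69.8×35.9/(8.314×289) = 1.04 mol.
Adiabatic: T₂/T₁ = (P₂/P₁)^((γ−1)/γ) ⇒ T₂ = 289×(0.195)^0.242 = 194 K; V₂ = 124 L.
ΔU = nCvΔT = 1.04×26.0×(194−289) = -2560 J.
Q = 0 for an adiabatic process, so W = −ΔU = 2560 J.
Work done on the gas = −W_by = -2560 J.

-2560 J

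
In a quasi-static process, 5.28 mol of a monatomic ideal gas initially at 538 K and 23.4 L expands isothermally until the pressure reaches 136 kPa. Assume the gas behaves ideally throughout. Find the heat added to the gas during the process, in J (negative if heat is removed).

47300 J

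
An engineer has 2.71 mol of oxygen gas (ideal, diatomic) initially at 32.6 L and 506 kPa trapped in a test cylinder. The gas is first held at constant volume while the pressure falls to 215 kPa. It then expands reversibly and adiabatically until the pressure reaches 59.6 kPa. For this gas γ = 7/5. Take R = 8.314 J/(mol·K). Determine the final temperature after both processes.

216 K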